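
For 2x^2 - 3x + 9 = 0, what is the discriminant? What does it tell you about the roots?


D = b^2 - 4ac = (-3)^2 - 4(2)(9) = 9 - 72 = -63
Since D < 0: two complex conjugate roots (no real roots)


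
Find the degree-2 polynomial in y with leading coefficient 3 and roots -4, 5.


p(y) = 3(y + 4)(y - 5)
Expand: 3y^2 - 3y - 60


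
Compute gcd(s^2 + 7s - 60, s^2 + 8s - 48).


Factor each:
  s^2 + 7s - 60 = (s + 12)(s - 5)
  s^2 + 8s - 48 = (s + 12)(s - 4)
Common monic factor: s + 12


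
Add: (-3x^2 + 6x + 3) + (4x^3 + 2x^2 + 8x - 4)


Align terms by degree and add:
  -3x^2 + 6x + 3
+ 4x^3 + 2x^2 + 8x - 4
= 4x^3 - x^2 + 14x - 1


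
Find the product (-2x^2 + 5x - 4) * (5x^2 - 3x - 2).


Distribute each term of the first polynomial:
  (-2x^2)(5x^2 - 3x - 2) = -10x^4 + 6x^3 + 4x^2
  (5x)(5x^2 - 3x - 2) = 25x^3 - 15x^2 - 10x
  (-4)(5x^2 - 3x - 2) = -20x^2 + 12x + 8
Sum: -10x^4 + 31x^3 - 31x^2 + 2x + 8


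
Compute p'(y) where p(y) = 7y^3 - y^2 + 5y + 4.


Apply the power rule term by term:
  d/dy(7y^3) = 21y^2
  d/dy(-y^2) = -2y
  d/dy(5y) = 5
  d/dy(4) = 0
p'(y) = 21y^2 - 2y + 5


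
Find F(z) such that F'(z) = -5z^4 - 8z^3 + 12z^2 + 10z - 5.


Reverse power rule on each term:
  ∫ -5z^4 dz = -z^5
  ∫ -8z^3 dz = -2z^4
  ∫ 12z^2 dz = 4z^3
  ∫ 10z dz = 5z^2
  ∫ -5 dz = -5z
F(z) = -z^5 - 2z^4 + 4z^3 + 5z^2 - 5z + C


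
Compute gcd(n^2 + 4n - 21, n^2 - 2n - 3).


Factor each:
  n^2 + 4n - 21 = (n - 3)(n + 7)
  n^2 - 2n - 3 = (n - 3)(n + 1)
Common monic factor: n - 3


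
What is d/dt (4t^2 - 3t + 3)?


Apply the power rule term by term:
  d/dt(4t^2) = 8t
  d/dt(-3t) = -3
  d/dt(3) = 0
p'(t) = 8t - 3


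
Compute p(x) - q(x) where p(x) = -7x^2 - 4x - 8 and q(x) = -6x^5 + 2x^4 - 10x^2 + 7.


Distribute the minus sign:
  (-7x^2 - 4x - 8)
- (-6x^5 + 2x^4 - 10x^2 + 7)
Negate second polynomial: 6x^5 - 2x^4 + 10x^2 - 7
Add: 6x^5 - 2x^4 + 3x^2 - 4x - 15


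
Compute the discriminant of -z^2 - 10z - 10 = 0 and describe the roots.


D = b^2 - 4ac = (-10)^2 - 4(-1)(-10) = 100 - 40 = 60
Since D > 0: two distinct irrational roots


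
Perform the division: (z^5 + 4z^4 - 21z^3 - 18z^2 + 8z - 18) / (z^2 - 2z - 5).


(z^5 + 4z^4 - 21z^3 - 18z^2 + 8z - 18) / (z^2 - 2z - 5)
Step 1: z^3 * (z^2 - 2z - 5) = z^5 - 2z^4 - 5z^3; subtract.
Step 2: 6z^2 * (z^2 - 2z - 5) = 6z^4 - 12z^3 - 30z^2; subtract.
Step 3: -4z * (z^2 - 2z - 5) = -4z^3 + 8z^2 + 20z; subtract.
Step 4: 4 * (z^2 - 2z - 5) = 4z^2 - 8z - 20; subtract.
Quotient: z^3 + 6z^2 - 4z + 4, Remainder: -4z + 2


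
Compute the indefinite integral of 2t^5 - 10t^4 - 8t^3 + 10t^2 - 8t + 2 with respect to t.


Reverse power rule on each term:
  ∫ 2t^5 dt = (1/3)t^6
  ∫ -10t^4 dt = -2t^5
  ∫ -8t^3 dt = -2t^4
  ∫ 10t^2 dt = (10/3)t^3
  ∫ -8t dt = -4t^2
  ∫ 2 dt = 2t
F(t) = (1/3)t^6 - 2t^5 - 2t^4 + (10/3)t^3 - 4t^2 + 2t + C


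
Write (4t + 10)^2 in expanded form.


Expand (4t + 10)^2 by repeated multiplication:
= 16t^2 + 80t + 100


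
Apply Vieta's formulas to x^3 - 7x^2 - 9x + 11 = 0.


Monic cubic x^3+bx^2+cx+d=0: sum=-b, pairwise sum=c, product=-d.
b=-7, c=-9, d=11
r1+r2+r3 = 7
r1r2+r1r3+r2r3 = -9
r1r2r3 = -11


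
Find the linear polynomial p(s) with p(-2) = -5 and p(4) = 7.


p(s) = ms + b. Using p(-2)=-5, p(4)=7:
m = (-5 - 7)/(-2 - 4) = -12/-6 = 2
b = -5 - m*(-2) = -5 + 4 = -1
p(s) = 2s - 1


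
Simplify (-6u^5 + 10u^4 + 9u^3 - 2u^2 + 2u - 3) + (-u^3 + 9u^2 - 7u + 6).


Align terms by degree and add:
  -6u^5 + 10u^4 + 9u^3 - 2u^2 + 2u - 3
  -u^3 + 9u^2 - 7u + 6
= -6u^5 + 10u^4 + 8u^3 + 7u^2 - 5u + 3


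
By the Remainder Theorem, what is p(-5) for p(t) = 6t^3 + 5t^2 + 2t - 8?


By the Remainder Theorem, the remainder equals p(-5):
  6*(-5)^3 = -750
  5*(-5)^2 = 125
  2*(-5)^1 = -10
  constant: -8
Sum: -750 + 125 - 10 - 8 = -643


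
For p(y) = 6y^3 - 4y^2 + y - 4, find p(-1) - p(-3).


p(-1) = -15
p(-3) = -205
p(-1) - p(-3) = -15 + 205 = 190


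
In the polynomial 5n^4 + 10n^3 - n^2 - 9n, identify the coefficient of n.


Read off the coefficient of n: -9


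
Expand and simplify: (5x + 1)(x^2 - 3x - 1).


Distribute each term of the first polynomial:
  (5x)(x^2 - 3x - 1) = 5x^3 - 15x^2 - 5x
  (1)(x^2 - 3x - 1) = x^2 - 3x - 1
Sum: 5x^3 - 14x^2 - 8x - 1


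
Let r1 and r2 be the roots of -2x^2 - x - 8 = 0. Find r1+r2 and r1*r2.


For ax^2+bx+c=0: sum = -b/a, product = c/a.
a=-2, b=-1, c=-8
Sum = -(-1)/-2 = -1/2
Product = (-8)/-2 = 4


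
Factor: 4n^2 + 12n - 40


Roots satisfy r1 + r2 = -b/a = -3 and r1*r2 = c/a = -10.
So r1 = 2, r2 = -5.
4n^2 + 12n - 40 = 4(n - r1)(n - r2) = 4(n - 2)(n + 5)


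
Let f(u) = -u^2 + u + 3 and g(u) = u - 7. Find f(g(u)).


Substitute g(u) into f:
f(g(u)) = -1*(u - 7)^2 + 1*(u - 7) + 3
(u - 7)^2 = u^2 - 14u + 49
Expand and combine: -u^2 + 15u - 53


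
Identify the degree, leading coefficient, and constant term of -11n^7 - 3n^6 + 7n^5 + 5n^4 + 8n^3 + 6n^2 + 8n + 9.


Highest power of n is 7, with coefficient -11. Constant term is 9.
Degree = 7, leading coefficient = -11, constant term = 9


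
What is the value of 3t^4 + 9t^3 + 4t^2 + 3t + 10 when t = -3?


Using direct substitution:
  3 * (-3)^4 = 243
  9 * (-3)^3 = -243
  4 * (-3)^2 = 36
  3 * (-3)^1 = -9
  constant: 10
Sum = 243 - 243 + 36 - 9 + 10 = 37


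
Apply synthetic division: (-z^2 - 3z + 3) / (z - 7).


Synthetic division with c = 7. Coefficients: -1, -3, 3
Bring down -1.
  -1 * 7 = -7; -7 - 3 = -10
  -10 * 7 = -70; -70 + 3 = -67
Quotient: -z - 10, Remainder: -67


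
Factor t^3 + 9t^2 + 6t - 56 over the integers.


Try integer roots (divisors of -56). t=2: p(2)=0.
Divide out (t - 2): quotient is t^2 + 11t + 28.
Factor the quadratic: (t + 7)(t + 4)
Result: (t - 2)(t + 7)(t + 4)


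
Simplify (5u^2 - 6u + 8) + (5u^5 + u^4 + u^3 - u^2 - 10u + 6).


Align terms by degree and add:
  5u^2 - 6u + 8
+ 5u^5 + u^4 + u^3 - u^2 - 10u + 6
= 5u^5 + u^4 + u^3 + 4u^2 - 16u + 14


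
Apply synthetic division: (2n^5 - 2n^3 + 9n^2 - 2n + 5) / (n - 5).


Synthetic division with c = 5. Coefficients: 2, 0, -2, 9, -2, 5
Bring down 2.
  2 * 5 = 10; 10 + 0 = 10
  10 * 5 = 50; 50 - 2 = 48
  48 * 5 = 240; 240 + 9 = 249
  249 * 5 = 1245; 1245 - 2 = 1243
  1243 * 5 = 6215; 6215 + 5 = 6220
Quotient: 2n^4 + 10n^3 + 48n^2 + 249n + 1243, Remainder: 6220


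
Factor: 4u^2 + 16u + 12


Roots satisfy r1 + r2 = -b/a = -4 and r1*r2 = c/a = 3.
So r1 = -3, r2 = -1.
4u^2 + 16u + 12 = 4(u - r1)(u - r2) = 4(u + 3)(u + 1)


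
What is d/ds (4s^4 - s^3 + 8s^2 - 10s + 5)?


Apply the power rule term by term:
  d/ds(4s^4) = 16s^3
  d/ds(-s^3) = -3s^2
  d/ds(8s^2) = 16s
  d/ds(-10s) = -10
  d/ds(5) = 0
p'(s) = 16s^3 - 3s^2 + 16s - 10


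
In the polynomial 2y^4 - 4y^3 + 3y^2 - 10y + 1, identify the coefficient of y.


Read off the coefficient of y: -10


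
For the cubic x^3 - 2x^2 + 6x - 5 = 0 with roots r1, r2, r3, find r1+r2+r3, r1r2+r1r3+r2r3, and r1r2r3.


Monic cubic x^3+bx^2+cx+d=0: sum=-b, pairwise sum=c, product=-d.
b=-2, c=6, d=-5
r1+r2+r3 = 2
r1r2+r1r3+r2r3 = 6
r1r2r3 = 5


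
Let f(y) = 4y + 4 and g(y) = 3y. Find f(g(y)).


Substitute g(y) into f:
f(g(y)) = 4*(3y) + 4
Expand and combine: 12y + 4


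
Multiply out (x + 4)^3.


Expand (x + 4)^3 by repeated multiplication:
  (x + 4)^2 = x^2 + 8x + 16
= x^3 + 12x^2 + 48x + 64


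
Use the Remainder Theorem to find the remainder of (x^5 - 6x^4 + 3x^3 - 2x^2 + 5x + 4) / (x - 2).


By the Remainder Theorem, the remainder equals p(2):
  1*(2)^5 = 32
  -6*(2)^4 = -96
  3*(2)^3 = 24
  -2*(2)^2 = -8
  5*(2)^1 = 10
  constant: 4
Sum: 32 - 96 + 24 - 8 + 10 + 4 = -34


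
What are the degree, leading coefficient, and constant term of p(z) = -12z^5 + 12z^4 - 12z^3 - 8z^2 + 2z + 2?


Highest power of z is 5, with coefficient -12. Constant term is 2.
Degree = 5, leading coefficient = -12, constant term = 2


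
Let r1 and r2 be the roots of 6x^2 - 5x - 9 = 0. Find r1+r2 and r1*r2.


For ax^2+bx+c=0: sum = -b/a, product = c/a.
a=6, b=-5, c=-9
Sum = -(-5)/6 = 5/6
Product = (-9)/6 = -3/2


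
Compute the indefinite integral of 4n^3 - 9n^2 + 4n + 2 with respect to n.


Reverse power rule on each term:
  ∫ 4n^3 dn = n^4
  ∫ -9n^2 dn = -3n^3
  ∫ 4n dn = 2n^2
  ∫ 2 dn = 2n
F(n) = n^4 - 3n^3 + 2n^2 + 2n + C


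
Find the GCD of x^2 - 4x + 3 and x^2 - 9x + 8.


Factor each:
  x^2 - 4x + 3 = (x - 1)(x - 3)
  x^2 - 9x + 8 = (x - 1)(x - 8)
Common monic factor: x - 1


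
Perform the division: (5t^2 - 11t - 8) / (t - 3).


(5t^2 - 11t - 8) / (t - 3)
Step 1: 5t * (t - 3) = 5t^2 - 15t; subtract.
Step 2: 4 * (t - 3) = 4t - 12; subtract.
Quotient: 5t + 4, Remainder: 4


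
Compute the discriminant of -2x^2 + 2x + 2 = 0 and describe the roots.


D = b^2 - 4ac = (2)^2 - 4(-2)(2) = 4 + 16 = 20
Since D > 0: two distinct irrational roots


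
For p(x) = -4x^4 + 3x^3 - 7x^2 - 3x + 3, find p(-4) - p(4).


p(-4) = -1313
p(4) = -953
p(-4) - p(4) = -1313 + 953 = -360


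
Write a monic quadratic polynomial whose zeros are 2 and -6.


p(n) = (n - 2)(n + 6)
Expand: n^2 + 4n - 12


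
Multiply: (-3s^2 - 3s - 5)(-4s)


Distribute each term of the first polynomial:
  (-3s^2)(-4s) = 12s^3
  (-3s)(-4s) = 12s^2
  (-5)(-4s) = 20s
Sum: 12s^3 + 12s^2 + 20s


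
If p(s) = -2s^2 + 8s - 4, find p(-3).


Using direct substitution:
  -2 * (-3)^2 = -18
  8 * (-3)^1 = -24
  constant: -4
Sum = -18 - 24 - 4 = -46


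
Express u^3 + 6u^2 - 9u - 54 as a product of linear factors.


Try integer roots (divisors of -54). u=-3: p(-3)=0.
Divide out (u + 3): quotient is u^2 + 3u - 18.
Factor the quadratic: (u - 3)(u + 6)
Result: (u + 3)(u - 3)(u + 6)


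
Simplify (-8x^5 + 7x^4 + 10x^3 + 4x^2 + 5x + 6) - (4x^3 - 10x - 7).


Distribute the minus sign:
  (-8x^5 + 7x^4 + 10x^3 + 4x^2 + 5x + 6)
- (4x^3 - 10x - 7)
Negate second polynomial: -4x^3 + 10x + 7
Add: -8x^5 + 7x^4 + 6x^3 + 4x^2 + 15x + 13


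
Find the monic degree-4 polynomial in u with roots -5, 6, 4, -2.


p(u) = (u + 5)(u - 6)(u - 4)(u + 2)
Expand: u^4 - 3u^3 - 36u^2 + 68u + 240


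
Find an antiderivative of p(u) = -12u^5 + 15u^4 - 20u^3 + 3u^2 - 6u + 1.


Reverse power rule on each term:
  ∫ -12u^5 du = -2u^6
  ∫ 15u^4 du = 3u^5
  ∫ -20u^3 du = -5u^4
  ∫ 3u^2 du = u^3
  ∫ -6u du = -3u^2
  ∫ 1 du = u
F(u) = -2u^6 + 3u^5 - 5u^4 + u^3 - 3u^2 + u + C


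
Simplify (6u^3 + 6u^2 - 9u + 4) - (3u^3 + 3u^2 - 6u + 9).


Distribute the minus sign:
  (6u^3 + 6u^2 - 9u + 4)
- (3u^3 + 3u^2 - 6u + 9)
Negate second polynomial: -3u^3 - 3u^2 + 6u - 9
Add: 3u^3 + 3u^2 - 3u - 5


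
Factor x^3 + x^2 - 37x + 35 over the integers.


Try integer roots (divisors of 35). x=1: p(1)=0.
Divide out (x - 1): quotient is x^2 + 2x - 35.
Factor the quadratic: (x - 5)(x + 7)
Result: (x - 1)(x - 5)(x + 7)


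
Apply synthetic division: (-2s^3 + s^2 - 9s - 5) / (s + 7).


Synthetic division with c = -7. Coefficients: -2, 1, -9, -5
Bring down -2.
  -2 * -7 = 14; 14 + 1 = 15
  15 * -7 = -105; -105 - 9 = -114
  -114 * -7 = 798; 798 - 5 = 793
Quotient: -2s^2 + 15s - 114, Remainder: 793


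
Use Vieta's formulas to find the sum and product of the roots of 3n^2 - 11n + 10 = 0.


For an^2+bn+c=0: sum = -b/a, product = c/a.
a=3, b=-11, c=10
Sum = -(-11)/3 = 11/3
Product = (10)/3 = 10/3


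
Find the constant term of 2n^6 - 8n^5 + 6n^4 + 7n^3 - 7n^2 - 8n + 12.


Read off the constant term: 12


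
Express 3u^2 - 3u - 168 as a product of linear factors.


Roots satisfy r1 + r2 = -b/a = 1 and r1*r2 = c/a = -56.
So r1 = -7, r2 = 8.
3u^2 - 3u - 168 = 3(u - r1)(u - r2) = 3(u + 7)(u - 8)


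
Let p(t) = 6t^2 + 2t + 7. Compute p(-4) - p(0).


p(-4) = 95
p(0) = 7
p(-4) - p(0) = 95 - 7 = 88


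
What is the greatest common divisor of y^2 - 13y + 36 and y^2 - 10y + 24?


Factor each:
  y^2 - 13y + 36 = (y - 4)(y - 9)
  y^2 - 10y + 24 = (y - 4)(y - 6)
Common monic factor: y - 4


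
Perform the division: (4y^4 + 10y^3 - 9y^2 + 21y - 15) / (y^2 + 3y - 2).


(4y^4 + 10y^3 - 9y^2 + 21y - 15) / (y^2 + 3y - 2)
Step 1: 4y^2 * (y^2 + 3y - 2) = 4y^4 + 12y^3 - 8y^2; subtract.
Step 2: -2y * (y^2 + 3y - 2) = -2y^3 - 6y^2 + 4y; subtract.
Step 3: 5 * (y^2 + 3y - 2) = 5y^2 + 15y - 10; subtract.
Quotient: 4y^2 - 2y + 5, Remainder: 2y - 5


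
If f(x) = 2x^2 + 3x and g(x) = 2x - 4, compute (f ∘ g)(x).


Substitute g(x) into f:
f(g(x)) = 2*(2x - 4)^2 + 3*(2x - 4)
(2x - 4)^2 = 4x^2 - 16x + 16
Expand and combine: 8x^2 - 26x + 20


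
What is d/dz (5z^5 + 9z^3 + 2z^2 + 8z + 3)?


Apply the power rule term by term:
  d/dz(5z^5) = 25z^4
  d/dz(9z^3) = 27z^2
  d/dz(2z^2) = 4z
  d/dz(8z) = 8
  d/dz(3) = 0
p'(z) = 25z^4 + 27z^2 + 4z + 8


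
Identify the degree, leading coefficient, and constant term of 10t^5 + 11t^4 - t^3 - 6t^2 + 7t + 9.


Highest power of t is 5, with coefficient 10. Constant term is 9.
Degree = 5, leading coefficient = 10, constant term = 9


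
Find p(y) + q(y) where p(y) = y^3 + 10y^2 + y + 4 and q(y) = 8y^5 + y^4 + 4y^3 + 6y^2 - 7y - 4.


Align terms by degree and add:
  y^3 + 10y^2 + y + 4
+ 8y^5 + y^4 + 4y^3 + 6y^2 - 7y - 4
= 8y^5 + y^4 + 5y^3 + 16y^2 - 6y


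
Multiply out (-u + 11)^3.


Expand (-u + 11)^3 by repeated multiplication:
  (-u + 11)^2 = u^2 - 22u + 121
= -u^3 + 33u^2 - 363u + 1331


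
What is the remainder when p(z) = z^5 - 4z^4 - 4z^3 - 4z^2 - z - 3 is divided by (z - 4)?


By the Remainder Theorem, the remainder equals p(4):
  1*(4)^5 = 1024
  -4*(4)^4 = -1024
  -4*(4)^3 = -256
  -4*(4)^2 = -64
  -1*(4)^1 = -4
  constant: -3
Sum: 1024 - 1024 - 256 - 64 - 4 - 3 = -327


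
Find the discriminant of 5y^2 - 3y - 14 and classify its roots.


D = b^2 - 4ac = (-3)^2 - 4(5)(-14) = 9 + 280 = 289
Since D > 0: two distinct rational roots


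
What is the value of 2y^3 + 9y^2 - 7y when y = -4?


Using direct substitution:
  2 * (-4)^3 = -128
  9 * (-4)^2 = 144
  -7 * (-4)^1 = 28
  constant: 0
Sum = -128 + 144 + 28 + 0 = 44


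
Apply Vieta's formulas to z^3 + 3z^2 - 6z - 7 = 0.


Monic cubic z^3+bz^2+cz+d=0: sum=-b, pairwise sum=c, product=-d.
b=3, c=-6, d=-7
r1+r2+r3 = -3
r1r2+r1r3+r2r3 = -6
r1r2r3 = 7


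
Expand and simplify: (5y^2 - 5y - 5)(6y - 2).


Distribute each term of the first polynomial:
  (5y^2)(6y - 2) = 30y^3 - 10y^2
  (-5y)(6y - 2) = -30y^2 + 10y
  (-5)(6y - 2) = -30y + 10
Sum: 30y^3 - 40y^2 - 20y + 10


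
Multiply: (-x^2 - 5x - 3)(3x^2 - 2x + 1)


Distribute each term of the first polynomial:
  (-x^2)(3x^2 - 2x + 1) = -3x^4 + 2x^3 - x^2
  (-5x)(3x^2 - 2x + 1) = -15x^3 + 10x^2 - 5x
  (-3)(3x^2 - 2x + 1) = -9x^2 + 6x - 3
Sum: -3x^4 - 13x^3 + x - 3


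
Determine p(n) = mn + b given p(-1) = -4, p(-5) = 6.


p(n) = mn + b. Using p(-1)=-4, p(-5)=6:
m = (-4 - 6)/(-1 + 5) = -10/4 = -5/2
b = -4 - m*(-1) = -4 - 5/2 = -13/2
p(n) = -(5/2)n - (13/2)


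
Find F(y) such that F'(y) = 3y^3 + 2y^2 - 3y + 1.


Reverse power rule on each term:
  ∫ 3y^3 dy = (3/4)y^4
  ∫ 2y^2 dy = (2/3)y^3
  ∫ -3y dy = -(3/2)y^2
  ∫ 1 dy = y
F(y) = (3/4)y^4 + (2/3)y^3 - (3/2)y^2 + y + C


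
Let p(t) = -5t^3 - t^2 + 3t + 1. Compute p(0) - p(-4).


p(0) = 1
p(-4) = 293
p(0) - p(-4) = 1 - 293 = -292


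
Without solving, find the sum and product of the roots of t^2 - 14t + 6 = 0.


For at^2+bt+c=0: sum = -b/a, product = c/a.
a=1, b=-14, c=6
Sum = -(-14)/1 = 14
Product = (6)/1 = 6


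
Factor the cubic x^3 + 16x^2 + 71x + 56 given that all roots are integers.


Try integer roots (divisors of 56). x=-1: p(-1)=0.
Divide out (x + 1): quotient is x^2 + 15x + 56.
Factor the quadratic: (x + 7)(x + 8)
Result: (x + 1)(x + 7)(x + 8)


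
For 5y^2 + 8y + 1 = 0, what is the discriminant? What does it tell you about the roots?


D = b^2 - 4ac = (8)^2 - 4(5)(1) = 64 - 20 = 44
Since D > 0: two distinct irrational roots


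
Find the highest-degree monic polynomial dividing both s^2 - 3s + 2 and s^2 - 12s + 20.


Factor each:
  s^2 - 3s + 2 = (s - 2)(s - 1)
  s^2 - 12s + 20 = (s - 2)(s - 10)
Common monic factor: s - 2


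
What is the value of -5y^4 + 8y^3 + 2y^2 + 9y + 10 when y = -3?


Using direct substitution:
  -5 * (-3)^4 = -405
  8 * (-3)^3 = -216
  2 * (-3)^2 = 18
  9 * (-3)^1 = -27
  constant: 10
Sum = -405 - 216 + 18 - 27 + 10 = -620


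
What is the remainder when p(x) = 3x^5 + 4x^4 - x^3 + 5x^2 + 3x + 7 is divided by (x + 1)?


By the Remainder Theorem, the remainder equals p(-1):
  3*(-1)^5 = -3
  4*(-1)^4 = 4
  -1*(-1)^3 = 1
  5*(-1)^2 = 5
  3*(-1)^1 = -3
  constant: 7
Sum: -3 + 4 + 1 + 5 - 3 + 7 = 11


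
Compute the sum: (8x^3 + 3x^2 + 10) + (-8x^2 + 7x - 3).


Align terms by degree and add:
  8x^3 + 3x^2 + 10
  -8x^2 + 7x - 3
= 8x^3 - 5x^2 + 7x + 7


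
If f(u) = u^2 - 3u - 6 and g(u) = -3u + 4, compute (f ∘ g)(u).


Substitute g(u) into f:
f(g(u)) = 1*(-3u + 4)^2 + (-3)*(-3u + 4) + (-6)
(-3u + 4)^2 = 9u^2 - 24u + 16
Expand and combine: 9u^2 - 15u - 2


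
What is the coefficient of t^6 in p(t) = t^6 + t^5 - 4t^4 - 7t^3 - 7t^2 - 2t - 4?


Read off the coefficient of t^6: 1


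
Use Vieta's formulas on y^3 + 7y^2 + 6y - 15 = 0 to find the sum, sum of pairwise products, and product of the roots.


Monic cubic y^3+by^2+cy+d=0: sum=-b, pairwise sum=c, product=-d.
b=7, c=6, d=-15
r1+r2+r3 = -7
r1r2+r1r3+r2r3 = 6
r1r2r3 = 15


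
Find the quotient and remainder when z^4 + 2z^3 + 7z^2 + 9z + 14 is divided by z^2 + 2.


(z^4 + 2z^3 + 7z^2 + 9z + 14) / (z^2 + 2)
Step 1: z^2 * (z^2 + 2) = z^4 + 2z^2; subtract.
Step 2: 2z * (z^2 + 2) = 2z^3 + 4z; subtract.
Step 3: 5 * (z^2 + 2) = 5z^2 + 10; subtract.
Quotient: z^2 + 2z + 5, Remainder: 5z + 4


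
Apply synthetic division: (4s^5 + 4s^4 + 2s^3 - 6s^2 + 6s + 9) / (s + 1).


Synthetic division with c = -1. Coefficients: 4, 4, 2, -6, 6, 9
Bring down 4.
  4 * -1 = -4; -4 + 4 = 0
  0 * -1 = 0; 0 + 2 = 2
  2 * -1 = -2; -2 - 6 = -8
  -8 * -1 = 8; 8 + 6 = 14
  14 * -1 = -14; -14 + 9 = -5
Quotient: 4s^4 + 2s^2 - 8s + 14, Remainder: -5


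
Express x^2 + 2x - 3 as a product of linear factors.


Roots satisfy r1 + r2 = -b/a = -2 and r1*r2 = c/a = -3.
So r1 = 1, r2 = -3.
x^2 + 2x - 3 = (x - r1)(x - r2) = (x - 1)(x + 3)


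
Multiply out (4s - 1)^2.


Expand (4s - 1)^2 by repeated multiplication:
= 16s^2 - 8s + 1


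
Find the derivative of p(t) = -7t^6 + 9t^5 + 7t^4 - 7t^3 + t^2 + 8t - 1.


Apply the power rule term by term:
  d/dt(-7t^6) = -42t^5
  d/dt(9t^5) = 45t^4
  d/dt(7t^4) = 28t^3
  d/dt(-7t^3) = -21t^2
  d/dt(t^2) = 2t
  d/dt(8t) = 8
  d/dt(-1) = 0
p'(t) = -42t^5 + 45t^4 + 28t^3 - 21t^2 + 2t + 8


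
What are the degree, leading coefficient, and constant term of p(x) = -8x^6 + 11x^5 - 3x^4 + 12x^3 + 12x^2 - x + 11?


Highest power of x is 6, with coefficient -8. Constant term is 11.
Degree = 6, leading coefficient = -8, constant term = 11


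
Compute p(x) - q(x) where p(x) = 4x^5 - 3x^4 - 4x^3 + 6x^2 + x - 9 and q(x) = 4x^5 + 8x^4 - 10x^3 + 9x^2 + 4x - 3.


Distribute the minus sign:
  (4x^5 - 3x^4 - 4x^3 + 6x^2 + x - 9)
- (4x^5 + 8x^4 - 10x^3 + 9x^2 + 4x - 3)
Negate second polynomial: -4x^5 - 8x^4 + 10x^3 - 9x^2 - 4x + 3
Add: -11x^4 + 6x^3 - 3x^2 - 3x - 6


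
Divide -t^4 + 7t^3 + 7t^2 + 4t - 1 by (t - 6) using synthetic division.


Synthetic division with c = 6. Coefficients: -1, 7, 7, 4, -1
Bring down -1.
  -1 * 6 = -6; -6 + 7 = 1
  1 * 6 = 6; 6 + 7 = 13
  13 * 6 = 78; 78 + 4 = 82
  82 * 6 = 492; 492 - 1 = 491
Quotient: -t^3 + t^2 + 13t + 82, Remainder: 491


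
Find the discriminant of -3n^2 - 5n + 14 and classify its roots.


D = b^2 - 4ac = (-5)^2 - 4(-3)(14) = 25 + 168 = 193
Since D > 0: two distinct irrational roots


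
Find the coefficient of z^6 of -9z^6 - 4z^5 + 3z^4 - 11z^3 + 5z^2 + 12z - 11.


Read off the coefficient of z^6: -9


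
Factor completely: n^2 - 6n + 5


Roots satisfy r1 + r2 = -b/a = 6 and r1*r2 = c/a = 5.
So r1 = 1, r2 = 5.
n^2 - 6n + 5 = (n - r1)(n - r2) = (n - 1)(n - 5)


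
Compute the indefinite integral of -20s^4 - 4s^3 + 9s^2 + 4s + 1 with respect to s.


Reverse power rule on each term:
  ∫ -20s^4 ds = -4s^5
  ∫ -4s^3 ds = -s^4
  ∫ 9s^2 ds = 3s^3
  ∫ 4s ds = 2s^2
  ∫ 1 ds = s
F(s) = -4s^5 - s^4 + 3s^3 + 2s^2 + s + C


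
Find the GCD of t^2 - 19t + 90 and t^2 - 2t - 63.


Factor each:
  t^2 - 19t + 90 = (t - 9)(t - 10)
  t^2 - 2t - 63 = (t - 9)(t + 7)
Common monic factor: t - 9


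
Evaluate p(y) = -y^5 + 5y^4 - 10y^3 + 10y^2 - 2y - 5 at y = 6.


Using direct substitution:
  -1 * (6)^5 = -7776
  5 * (6)^4 = 6480
  -10 * (6)^3 = -2160
  10 * (6)^2 = 360
  -2 * (6)^1 = -12
  constant: -5
Sum = -7776 + 6480 - 2160 + 360 - 12 - 5 = -3113


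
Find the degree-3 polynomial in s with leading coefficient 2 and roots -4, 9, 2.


p(s) = 2(s + 4)(s - 9)(s - 2)
Expand: 2s^3 - 14s^2 - 52s + 144


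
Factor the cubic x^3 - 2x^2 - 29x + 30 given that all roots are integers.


Try integer roots (divisors of 30). x=1: p(1)=0.
Divide out (x - 1): quotient is x^2 - x - 30.
Factor the quadratic: (x + 5)(x - 6)
Result: (x - 1)(x + 5)(x - 6)


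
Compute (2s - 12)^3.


Expand (2s - 12)^3 by repeated multiplication:
  (2s - 12)^2 = 4s^2 - 48s + 144
= 8s^3 - 144s^2 + 864s - 1728


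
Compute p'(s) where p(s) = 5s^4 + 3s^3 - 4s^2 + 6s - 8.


Apply the power rule term by term:
  d/ds(5s^4) = 20s^3
  d/ds(3s^3) = 9s^2
  d/ds(-4s^2) = -8s
  d/ds(6s) = 6
  d/ds(-8) = 0
p'(s) = 20s^3 + 9s^2 - 8s + 6


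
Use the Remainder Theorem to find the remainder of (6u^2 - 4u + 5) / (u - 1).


By the Remainder Theorem, the remainder equals p(1):
  6*(1)^2 = 6
  -4*(1)^1 = -4
  constant: 5
Sum: 6 - 4 + 5 = 7


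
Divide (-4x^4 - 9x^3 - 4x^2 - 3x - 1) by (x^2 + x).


(-4x^4 - 9x^3 - 4x^2 - 3x - 1) / (x^2 + x)
Step 1: -4x^2 * (x^2 + x) = -4x^4 - 4x^3; subtract.
Step 2: -5x * (x^2 + x) = -5x^3 - 5x^2; subtract.
Step 3: 1 * (x^2 + x) = x^2 + x; subtract.
Quotient: -4x^2 - 5x + 1, Remainder: -4x - 1


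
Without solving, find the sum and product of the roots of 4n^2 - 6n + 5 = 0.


For an^2+bn+c=0: sum = -b/a, product = c/a.
a=4, b=-6, c=5
Sum = -(-6)/4 = 3/2
Product = (5)/4 = 5/4


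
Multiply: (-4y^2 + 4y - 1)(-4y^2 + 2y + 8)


Distribute each term of the first polynomial:
  (-4y^2)(-4y^2 + 2y + 8) = 16y^4 - 8y^3 - 32y^2
  (4y)(-4y^2 + 2y + 8) = -16y^3 + 8y^2 + 32y
  (-1)(-4y^2 + 2y + 8) = 4y^2 - 2y - 8
Sum: 16y^4 - 24y^3 - 20y^2 + 30y - 8


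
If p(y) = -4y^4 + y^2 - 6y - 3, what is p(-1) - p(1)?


p(-1) = 0
p(1) = -12
p(-1) - p(1) = 0 + 12 = 12


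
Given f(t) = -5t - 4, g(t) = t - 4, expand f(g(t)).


Substitute g(t) into f:
f(g(t)) = -5*(t - 4) + (-4)
Expand and combine: -5t + 16


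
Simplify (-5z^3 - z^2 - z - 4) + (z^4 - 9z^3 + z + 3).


Align terms by degree and add:
  -5z^3 - z^2 - z - 4
+ z^4 - 9z^3 + z + 3
= z^4 - 14z^3 - z^2 - 1


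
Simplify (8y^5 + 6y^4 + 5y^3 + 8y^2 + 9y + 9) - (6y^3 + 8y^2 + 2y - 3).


Distribute the minus sign:
  (8y^5 + 6y^4 + 5y^3 + 8y^2 + 9y + 9)
- (6y^3 + 8y^2 + 2y - 3)
Negate second polynomial: -6y^3 - 8y^2 - 2y + 3
Add: 8y^5 + 6y^4 - y^3 + 7y + 12


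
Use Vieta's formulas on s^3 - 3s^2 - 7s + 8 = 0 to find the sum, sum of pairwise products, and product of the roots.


Monic cubic s^3+bs^2+cs+d=0: sum=-b, pairwise sum=c, product=-d.
b=-3, c=-7, d=8
r1+r2+r3 = 3
r1r2+r1r3+r2r3 = -7
r1r2r3 = -8


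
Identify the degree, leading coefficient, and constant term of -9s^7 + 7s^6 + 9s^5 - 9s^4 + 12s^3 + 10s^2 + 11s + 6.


Highest power of s is 7, with coefficient -9. Constant term is 6.
Degree = 7, leading coefficient = -9, constant term = 6


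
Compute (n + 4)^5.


Expand (n + 4)^5 by repeated multiplication:
  (n + 4)^2 = n^2 + 8n + 16
  (n + 4)^3 = n^3 + 12n^2 + 48n + 64
  (n + 4)^4 = n^4 + 16n^3 + 96n^2 + 256n + 256
= n^5 + 20n^4 + 160n^3 + 640n^2 + 1280n + 1024


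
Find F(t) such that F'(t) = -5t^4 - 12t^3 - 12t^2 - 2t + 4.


Reverse power rule on each term:
  ∫ -5t^4 dt = -t^5
  ∫ -12t^3 dt = -3t^4
  ∫ -12t^2 dt = -4t^3
  ∫ -2t dt = -t^2
  ∫ 4 dt = 4t
F(t) = -t^5 - 3t^4 - 4t^3 - t^2 + 4t + C


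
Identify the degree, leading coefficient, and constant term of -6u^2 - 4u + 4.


Highest power of u is 2, with coefficient -6. Constant term is 4.
Degree = 2, leading coefficient = -6, constant term = 4


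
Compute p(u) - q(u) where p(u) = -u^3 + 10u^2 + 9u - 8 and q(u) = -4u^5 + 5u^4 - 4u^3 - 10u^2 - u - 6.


Distribute the minus sign:
  (-u^3 + 10u^2 + 9u - 8)
- (-4u^5 + 5u^4 - 4u^3 - 10u^2 - u - 6)
Negate second polynomial: 4u^5 - 5u^4 + 4u^3 + 10u^2 + u + 6
Add: 4u^5 - 5u^4 + 3u^3 + 20u^2 + 10u - 2


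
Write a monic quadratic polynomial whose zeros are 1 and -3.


p(y) = (y - 1)(y + 3)
Expand: y^2 + 2y - 3


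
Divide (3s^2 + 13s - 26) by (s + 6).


(3s^2 + 13s - 26) / (s + 6)
Step 1: 3s * (s + 6) = 3s^2 + 18s; subtract.
Step 2: -5 * (s + 6) = -5s - 30; subtract.
Quotient: 3s - 5, Remainder: 4


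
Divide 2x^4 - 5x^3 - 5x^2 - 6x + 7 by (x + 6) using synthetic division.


Synthetic division with c = -6. Coefficients: 2, -5, -5, -6, 7
Bring down 2.
  2 * -6 = -12; -12 - 5 = -17
  -17 * -6 = 102; 102 - 5 = 97
  97 * -6 = -582; -582 - 6 = -588
  -588 * -6 = 3528; 3528 + 7 = 3535
Quotient: 2x^3 - 17x^2 + 97x - 588, Remainder: 3535


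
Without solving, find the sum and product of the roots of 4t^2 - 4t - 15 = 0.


For at^2+bt+c=0: sum = -b/a, product = c/a.
a=4, b=-4, c=-15
Sum = -(-4)/4 = 1
Product = (-15)/4 = -15/4


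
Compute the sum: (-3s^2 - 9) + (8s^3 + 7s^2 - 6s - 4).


Align terms by degree and add:
  -3s^2 - 9
+ 8s^3 + 7s^2 - 6s - 4
= 8s^3 + 4s^2 - 6s - 13


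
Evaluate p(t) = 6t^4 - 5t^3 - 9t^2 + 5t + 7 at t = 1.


Using direct substitution:
  6 * (1)^4 = 6
  -5 * (1)^3 = -5
  -9 * (1)^2 = -9
  5 * (1)^1 = 5
  constant: 7
Sum = 6 - 5 - 9 + 5 + 7 = 4


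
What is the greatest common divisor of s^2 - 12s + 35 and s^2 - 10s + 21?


Factor each:
  s^2 - 12s + 35 = (s - 7)(s - 5)
  s^2 - 10s + 21 = (s - 7)(s - 3)
Common monic factor: s - 7


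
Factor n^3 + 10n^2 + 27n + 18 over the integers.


Try integer roots (divisors of 18). n=-1: p(-1)=0.
Divide out (n + 1): quotient is n^2 + 9n + 18.
Factor the quadratic: (n + 3)(n + 6)
Result: (n + 1)(n + 3)(n + 6)


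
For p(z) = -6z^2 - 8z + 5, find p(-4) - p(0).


p(-4) = -59
p(0) = 5
p(-4) - p(0) = -59 - 5 = -64


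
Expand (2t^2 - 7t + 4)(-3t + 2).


Distribute each term of the first polynomial:
  (2t^2)(-3t + 2) = -6t^3 + 4t^2
  (-7t)(-3t + 2) = 21t^2 - 14t
  (4)(-3t + 2) = -12t + 8
Sum: -6t^3 + 25t^2 - 26t + 8


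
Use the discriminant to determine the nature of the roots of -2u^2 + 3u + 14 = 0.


D = b^2 - 4ac = (3)^2 - 4(-2)(14) = 9 + 112 = 121
Since D > 0: two distinct rational roots


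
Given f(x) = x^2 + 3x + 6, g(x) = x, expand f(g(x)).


Substitute g(x) into f:
f(g(x)) = 1*(x)^2 + 3*(x) + 6
(x)^2 = x^2
Expand and combine: x^2 + 3x + 6


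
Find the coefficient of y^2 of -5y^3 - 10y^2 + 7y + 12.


Read off the coefficient of y^2: -10


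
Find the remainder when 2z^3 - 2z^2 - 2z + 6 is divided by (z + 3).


By the Remainder Theorem, the remainder equals p(-3):
  2*(-3)^3 = -54
  -2*(-3)^2 = -18
  -2*(-3)^1 = 6
  constant: 6
Sum: -54 - 18 + 6 + 6 = -60


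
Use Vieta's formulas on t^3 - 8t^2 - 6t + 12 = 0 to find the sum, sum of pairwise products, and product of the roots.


Monic cubic t^3+bt^2+ct+d=0: sum=-b, pairwise sum=c, product=-d.
b=-8, c=-6, d=12
r1+r2+r3 = 8
r1r2+r1r3+r2r3 = -6
r1r2r3 = -12


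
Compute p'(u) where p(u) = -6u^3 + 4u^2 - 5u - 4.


Apply the power rule term by term:
  d/du(-6u^3) = -18u^2
  d/du(4u^2) = 8u
  d/du(-5u) = -5
  d/du(-4) = 0
p'(u) = -18u^2 + 8u - 5


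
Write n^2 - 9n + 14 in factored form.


Roots satisfy r1 + r2 = -b/a = 9 and r1*r2 = c/a = 14.
So r1 = 2, r2 = 7.
n^2 - 9n + 14 = (n - r1)(n - r2) = (n - 2)(n - 7)


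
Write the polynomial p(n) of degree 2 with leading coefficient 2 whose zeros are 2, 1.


p(n) = 2(n - 2)(n - 1)
Expand: 2n^2 - 6n + 4


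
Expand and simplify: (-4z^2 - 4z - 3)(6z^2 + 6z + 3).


Distribute each term of the first polynomial:
  (-4z^2)(6z^2 + 6z + 3) = -24z^4 - 24z^3 - 12z^2
  (-4z)(6z^2 + 6z + 3) = -24z^3 - 24z^2 - 12z
  (-3)(6z^2 + 6z + 3) = -18z^2 - 18z - 9
Sum: -24z^4 - 48z^3 - 54z^2 - 30z - 9


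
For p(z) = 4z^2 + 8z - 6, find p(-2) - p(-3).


p(-2) = -6
p(-3) = 6
p(-2) - p(-3) = -6 - 6 = -12


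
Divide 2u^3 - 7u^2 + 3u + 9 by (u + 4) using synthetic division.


Synthetic division with c = -4. Coefficients: 2, -7, 3, 9
Bring down 2.
  2 * -4 = -8; -8 - 7 = -15
  -15 * -4 = 60; 60 + 3 = 63
  63 * -4 = -252; -252 + 9 = -243
Quotient: 2u^2 - 15u + 63, Remainder: -243


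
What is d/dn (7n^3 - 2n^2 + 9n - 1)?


Apply the power rule term by term:
  d/dn(7n^3) = 21n^2
  d/dn(-2n^2) = -4n
  d/dn(9n) = 9
  d/dn(-1) = 0
p'(n) = 21n^2 - 4n + 9


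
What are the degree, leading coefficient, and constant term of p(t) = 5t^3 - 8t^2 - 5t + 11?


Highest power of t is 3, with coefficient 5. Constant term is 11.
Degree = 3, leading coefficient = 5, constant term = 11


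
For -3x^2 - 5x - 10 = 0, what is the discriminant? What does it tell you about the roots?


D = b^2 - 4ac = (-5)^2 - 4(-3)(-10) = 25 - 120 = -95
Since D < 0: two complex conjugate roots (no real roots)


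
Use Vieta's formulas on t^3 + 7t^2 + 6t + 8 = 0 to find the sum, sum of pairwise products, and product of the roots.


Monic cubic t^3+bt^2+ct+d=0: sum=-b, pairwise sum=c, product=-d.
b=7, c=6, d=8
r1+r2+r3 = -7
r1r2+r1r3+r2r3 = 6
r1r2r3 = -8


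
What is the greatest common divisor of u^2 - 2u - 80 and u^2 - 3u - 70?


Factor each:
  u^2 - 2u - 80 = (u - 10)(u + 8)
  u^2 - 3u - 70 = (u - 10)(u + 7)
Common monic factor: u - 10


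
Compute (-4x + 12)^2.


Expand (-4x + 12)^2 by repeated multiplication:
= 16x^2 - 96x + 144


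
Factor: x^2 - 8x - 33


Roots satisfy r1 + r2 = -b/a = 8 and r1*r2 = c/a = -33.
So r1 = -3, r2 = 11.
x^2 - 8x - 33 = (x - r1)(x - r2) = (x + 3)(x - 11)


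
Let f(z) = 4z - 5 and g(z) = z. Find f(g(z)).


Substitute g(z) into f:
f(g(z)) = 4*(z) + (-5)
Expand and combine: 4z - 5


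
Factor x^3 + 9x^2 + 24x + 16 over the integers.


Try integer roots (divisors of 16). x=-1: p(-1)=0.
Divide out (x + 1): quotient is x^2 + 8x + 16.
Factor the quadratic: (x + 4)(x + 4)
Result: (x + 1)(x + 4)(x + 4)


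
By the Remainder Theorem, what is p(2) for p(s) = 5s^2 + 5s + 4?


By the Remainder Theorem, the remainder equals p(2):
  5*(2)^2 = 20
  5*(2)^1 = 10
  constant: 4
Sum: 20 + 10 + 4 = 34


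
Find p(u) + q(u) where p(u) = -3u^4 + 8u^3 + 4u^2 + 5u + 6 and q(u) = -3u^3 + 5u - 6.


Align terms by degree and add:
  -3u^4 + 8u^3 + 4u^2 + 5u + 6
  -3u^3 + 5u - 6
= -3u^4 + 5u^3 + 4u^2 + 10u


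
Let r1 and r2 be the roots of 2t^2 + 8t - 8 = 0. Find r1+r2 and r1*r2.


For at^2+bt+c=0: sum = -b/a, product = c/a.
a=2, b=8, c=-8
Sum = -(8)/2 = -4
Product = (-8)/2 = -4


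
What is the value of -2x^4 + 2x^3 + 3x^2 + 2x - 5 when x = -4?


Using direct substitution:
  -2 * (-4)^4 = -512
  2 * (-4)^3 = -128
  3 * (-4)^2 = 48
  2 * (-4)^1 = -8
  constant: -5
Sum = -512 - 128 + 48 - 8 - 5 = -605


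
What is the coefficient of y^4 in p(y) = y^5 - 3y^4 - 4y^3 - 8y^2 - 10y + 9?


Read off the coefficient of y^4: -3


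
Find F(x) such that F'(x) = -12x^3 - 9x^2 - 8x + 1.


Reverse power rule on each term:
  ∫ -12x^3 dx = -3x^4
  ∫ -9x^2 dx = -3x^3
  ∫ -8x dx = -4x^2
  ∫ 1 dx = x
F(x) = -3x^4 - 3x^3 - 4x^2 + x + C


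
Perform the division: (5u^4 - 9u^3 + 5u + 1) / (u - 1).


(5u^4 - 9u^3 + 5u + 1) / (u - 1)
Step 1: 5u^3 * (u - 1) = 5u^4 - 5u^3; subtract.
Step 2: -4u^2 * (u - 1) = -4u^3 + 4u^2; subtract.
Step 3: -4u * (u - 1) = -4u^2 + 4u; subtract.
Step 4: 1 * (u - 1) = u - 1; subtract.
Quotient: 5u^3 - 4u^2 - 4u + 1, Remainder: 2


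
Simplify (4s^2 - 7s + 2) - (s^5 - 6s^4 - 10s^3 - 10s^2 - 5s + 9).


Distribute the minus sign:
  (4s^2 - 7s + 2)
- (s^5 - 6s^4 - 10s^3 - 10s^2 - 5s + 9)
Negate second polynomial: -s^5 + 6s^4 + 10s^3 + 10s^2 + 5s - 9
Add: -s^5 + 6s^4 + 10s^3 + 14s^2 - 2s - 7


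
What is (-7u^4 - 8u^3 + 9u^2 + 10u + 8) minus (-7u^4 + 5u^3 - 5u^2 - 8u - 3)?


Distribute the minus sign:
  (-7u^4 - 8u^3 + 9u^2 + 10u + 8)
- (-7u^4 + 5u^3 - 5u^2 - 8u - 3)
Negate second polynomial: 7u^4 - 5u^3 + 5u^2 + 8u + 3
Add: -13u^3 + 14u^2 + 18u + 11


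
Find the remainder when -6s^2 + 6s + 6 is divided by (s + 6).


By the Remainder Theorem, the remainder equals p(-6):
  -6*(-6)^2 = -216
  6*(-6)^1 = -36
  constant: 6
Sum: -216 - 36 + 6 = -246


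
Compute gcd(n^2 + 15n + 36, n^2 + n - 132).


Factor each:
  n^2 + 15n + 36 = (n + 12)(n + 3)
  n^2 + n - 132 = (n + 12)(n - 11)
Common monic factor: n + 12


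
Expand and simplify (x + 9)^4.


Expand (x + 9)^4 by repeated multiplication:
  (x + 9)^2 = x^2 + 18x + 81
  (x + 9)^3 = x^3 + 27x^2 + 243x + 729
= x^4 + 36x^3 + 486x^2 + 2916x + 6561


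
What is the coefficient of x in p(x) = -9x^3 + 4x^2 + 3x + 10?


Read off the coefficient of x: 3


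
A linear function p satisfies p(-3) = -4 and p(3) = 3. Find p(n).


p(n) = mn + b. Using p(-3)=-4, p(3)=3:
m = (-4 - 3)/(-3 - 3) = -7/-6 = 7/6
b = -4 - m*(-3) = -4 + 7/2 = -1/2
p(n) = (7/6)n - (1/2)


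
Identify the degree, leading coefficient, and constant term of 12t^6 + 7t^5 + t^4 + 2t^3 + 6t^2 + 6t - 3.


Highest power of t is 6, with coefficient 12. Constant term is -3.
Degree = 6, leading coefficient = 12, constant term = -3


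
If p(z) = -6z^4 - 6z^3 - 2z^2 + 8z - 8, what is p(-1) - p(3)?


p(-1) = -18
p(3) = -650
p(-1) - p(3) = -18 + 650 = 632


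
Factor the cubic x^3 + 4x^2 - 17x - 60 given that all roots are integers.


Try integer roots (divisors of -60). x=-3: p(-3)=0.
Divide out (x + 3): quotient is x^2 + x - 20.
Factor the quadratic: (x - 4)(x + 5)
Result: (x + 3)(x - 4)(x + 5)


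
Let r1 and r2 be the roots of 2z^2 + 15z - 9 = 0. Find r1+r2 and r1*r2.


For az^2+bz+c=0: sum = -b/a, product = c/a.
a=2, b=15, c=-9
Sum = -(15)/2 = -15/2
Product = (-9)/2 = -9/2


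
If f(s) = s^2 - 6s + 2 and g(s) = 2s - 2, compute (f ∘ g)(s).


Substitute g(s) into f:
f(g(s)) = 1*(2s - 2)^2 + (-6)*(2s - 2) + 2
(2s - 2)^2 = 4s^2 - 8s + 4
Expand and combine: 4s^2 - 20s + 18


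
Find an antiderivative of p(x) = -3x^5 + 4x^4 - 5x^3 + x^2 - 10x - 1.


Reverse power rule on each term:
  ∫ -3x^5 dx = -(1/2)x^6
  ∫ 4x^4 dx = (4/5)x^5
  ∫ -5x^3 dx = -(5/4)x^4
  ∫ x^2 dx = (1/3)x^3
  ∫ -10x dx = -5x^2
  ∫ -1 dx = -x
F(x) = -(1/2)x^6 + (4/5)x^5 - (5/4)x^4 + (1/3)x^3 - 5x^2 - x + C


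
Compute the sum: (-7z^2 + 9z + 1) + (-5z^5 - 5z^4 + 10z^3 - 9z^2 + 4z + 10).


Align terms by degree and add:
  -7z^2 + 9z + 1
  -5z^5 - 5z^4 + 10z^3 - 9z^2 + 4z + 10
= -5z^5 - 5z^4 + 10z^3 - 16z^2 + 13z + 11


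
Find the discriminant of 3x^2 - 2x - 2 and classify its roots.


D = b^2 - 4ac = (-2)^2 - 4(3)(-2) = 4 + 24 = 28
Since D > 0: two distinct irrational roots


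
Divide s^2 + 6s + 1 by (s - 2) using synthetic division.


Synthetic division with c = 2. Coefficients: 1, 6, 1
Bring down 1.
  1 * 2 = 2; 2 + 6 = 8
  8 * 2 = 16; 16 + 1 = 17
Quotient: s + 8, Remainder: 17


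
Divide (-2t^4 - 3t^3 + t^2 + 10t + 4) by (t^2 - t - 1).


(-2t^4 - 3t^3 + t^2 + 10t + 4) / (t^2 - t - 1)
Step 1: -2t^2 * (t^2 - t - 1) = -2t^4 + 2t^3 + 2t^2; subtract.
Step 2: -5t * (t^2 - t - 1) = -5t^3 + 5t^2 + 5t; subtract.
Step 3: -6 * (t^2 - t - 1) = -6t^2 + 6t + 6; subtract.
Quotient: -2t^2 - 5t - 6, Remainder: -t - 2


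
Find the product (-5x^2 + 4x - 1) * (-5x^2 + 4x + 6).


Distribute each term of the first polynomial:
  (-5x^2)(-5x^2 + 4x + 6) = 25x^4 - 20x^3 - 30x^2
  (4x)(-5x^2 + 4x + 6) = -20x^3 + 16x^2 + 24x
  (-1)(-5x^2 + 4x + 6) = 5x^2 - 4x - 6
Sum: 25x^4 - 40x^3 - 9x^2 + 20x - 6


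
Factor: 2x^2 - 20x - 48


Roots satisfy r1 + r2 = -b/a = 10 and r1*r2 = c/a = -24.
So r1 = -2, r2 = 12.
2x^2 - 20x - 48 = 2(x - r1)(x - r2) = 2(x + 2)(x - 12)


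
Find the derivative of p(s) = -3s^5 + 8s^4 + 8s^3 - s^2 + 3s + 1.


Apply the power rule term by term:
  d/ds(-3s^5) = -15s^4
  d/ds(8s^4) = 32s^3
  d/ds(8s^3) = 24s^2
  d/ds(-s^2) = -2s
  d/ds(3s) = 3
  d/ds(1) = 0
p'(s) = -15s^4 + 32s^3 + 24s^2 - 2s + 3


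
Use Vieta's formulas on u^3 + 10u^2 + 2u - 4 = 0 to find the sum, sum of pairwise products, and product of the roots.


Monic cubic u^3+bu^2+cu+d=0: sum=-b, pairwise sum=c, product=-d.
b=10, c=2, d=-4
r1+r2+r3 = -10
r1r2+r1r3+r2r3 = 2
r1r2r3 = 4


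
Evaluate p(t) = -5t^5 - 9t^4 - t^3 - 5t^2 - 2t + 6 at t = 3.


Using direct substitution:
  -5 * (3)^5 = -1215
  -9 * (3)^4 = -729
  -1 * (3)^3 = -27
  -5 * (3)^2 = -45
  -2 * (3)^1 = -6
  constant: 6
Sum = -1215 - 729 - 27 - 45 - 6 + 6 = -2016


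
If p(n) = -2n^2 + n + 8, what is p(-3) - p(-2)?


p(-3) = -13
p(-2) = -2
p(-3) - p(-2) = -13 + 2 = -11


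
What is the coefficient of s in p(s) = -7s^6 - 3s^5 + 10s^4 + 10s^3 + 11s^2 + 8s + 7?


Read off the coefficient of s: 8


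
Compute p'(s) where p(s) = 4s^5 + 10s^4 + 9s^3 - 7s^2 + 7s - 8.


Apply the power rule term by term:
  d/ds(4s^5) = 20s^4
  d/ds(10s^4) = 40s^3
  d/ds(9s^3) = 27s^2
  d/ds(-7s^2) = -14s
  d/ds(7s) = 7
  d/ds(-8) = 0
p'(s) = 20s^4 + 40s^3 + 27s^2 - 14s + 7


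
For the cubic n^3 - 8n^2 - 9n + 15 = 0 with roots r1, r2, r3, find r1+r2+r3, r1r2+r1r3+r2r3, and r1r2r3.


Monic cubic n^3+bn^2+cn+d=0: sum=-b, pairwise sum=c, product=-d.
b=-8, c=-9, d=15
r1+r2+r3 = 8
r1r2+r1r3+r2r3 = -9
r1r2r3 = -15


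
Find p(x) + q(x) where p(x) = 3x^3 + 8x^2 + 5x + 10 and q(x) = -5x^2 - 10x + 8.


Align terms by degree and add:
  3x^3 + 8x^2 + 5x + 10
  -5x^2 - 10x + 8
= 3x^3 + 3x^2 - 5x + 18


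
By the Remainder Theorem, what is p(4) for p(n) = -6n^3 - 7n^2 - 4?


By the Remainder Theorem, the remainder equals p(4):
  -6*(4)^3 = -384
  -7*(4)^2 = -112
  0*(4)^1 = 0
  constant: -4
Sum: -384 - 112 + 0 - 4 = -500


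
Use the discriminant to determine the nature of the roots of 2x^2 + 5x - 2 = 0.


D = b^2 - 4ac = (5)^2 - 4(2)(-2) = 25 + 16 = 41
Since D > 0: two distinct irrational roots


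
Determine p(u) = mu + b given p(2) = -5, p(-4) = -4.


p(u) = mu + b. Using p(2)=-5, p(-4)=-4:
m = (-5 + 4)/(2 + 4) = -1/6 = -1/6
b = -5 - m*(2) = -5 + 1/3 = -14/3
p(u) = -(1/6)u - (14/3)


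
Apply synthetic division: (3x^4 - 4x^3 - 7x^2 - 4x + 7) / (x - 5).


Synthetic division with c = 5. Coefficients: 3, -4, -7, -4, 7
Bring down 3.
  3 * 5 = 15; 15 - 4 = 11
  11 * 5 = 55; 55 - 7 = 48
  48 * 5 = 240; 240 - 4 = 236
  236 * 5 = 1180; 1180 + 7 = 1187
Quotient: 3x^3 + 11x^2 + 48x + 236, Remainder: 1187


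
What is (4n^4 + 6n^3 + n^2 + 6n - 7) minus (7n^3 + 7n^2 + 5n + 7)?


Distribute the minus sign:
  (4n^4 + 6n^3 + n^2 + 6n - 7)
- (7n^3 + 7n^2 + 5n + 7)
Negate second polynomial: -7n^3 - 7n^2 - 5n - 7
Add: 4n^4 - n^3 - 6n^2 + n - 14


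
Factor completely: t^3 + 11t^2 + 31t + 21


Try integer roots (divisors of 21). t=-7: p(-7)=0.
Divide out (t + 7): quotient is t^2 + 4t + 3.
Factor the quadratic: (t + 1)(t + 3)
Result: (t + 7)(t + 1)(t + 3)


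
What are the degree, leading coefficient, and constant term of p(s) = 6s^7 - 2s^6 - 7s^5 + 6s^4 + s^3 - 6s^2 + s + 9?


Highest power of s is 7, with coefficient 6. Constant term is 9.
Degree = 7, leading coefficient = 6, constant term = 9


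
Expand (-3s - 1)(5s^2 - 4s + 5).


Distribute each term of the first polynomial:
  (-3s)(5s^2 - 4s + 5) = -15s^3 + 12s^2 - 15s
  (-1)(5s^2 - 4s + 5) = -5s^2 + 4s - 5
Sum: -15s^3 + 7s^2 - 11s - 5
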